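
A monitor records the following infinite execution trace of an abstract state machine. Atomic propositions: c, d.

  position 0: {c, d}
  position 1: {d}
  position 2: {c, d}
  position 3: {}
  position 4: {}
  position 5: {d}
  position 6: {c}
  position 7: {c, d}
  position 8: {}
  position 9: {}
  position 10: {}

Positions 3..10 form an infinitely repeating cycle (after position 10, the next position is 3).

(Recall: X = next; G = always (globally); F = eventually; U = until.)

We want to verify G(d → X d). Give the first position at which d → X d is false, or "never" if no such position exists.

2

Check d → X d at each position in order: 0 ✓, 1 ✓.
At position 2 the labels are {c, d} and the next position 3 has {}, so d → X d is false there. This is the first violation.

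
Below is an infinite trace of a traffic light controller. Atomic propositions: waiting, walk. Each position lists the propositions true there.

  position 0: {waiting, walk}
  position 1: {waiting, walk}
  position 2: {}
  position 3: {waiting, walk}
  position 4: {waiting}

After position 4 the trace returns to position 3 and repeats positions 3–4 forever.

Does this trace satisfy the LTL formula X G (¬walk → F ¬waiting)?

Does not hold

The position after 0 is 1; G (¬walk → F ¬waiting) is false there.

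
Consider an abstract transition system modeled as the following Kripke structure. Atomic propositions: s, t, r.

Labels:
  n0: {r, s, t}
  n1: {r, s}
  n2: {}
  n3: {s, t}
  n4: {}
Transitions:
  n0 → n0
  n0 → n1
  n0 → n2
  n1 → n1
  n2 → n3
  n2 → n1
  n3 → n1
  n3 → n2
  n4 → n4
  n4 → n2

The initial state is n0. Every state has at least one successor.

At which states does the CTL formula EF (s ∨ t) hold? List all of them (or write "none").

{n0, n1, n2, n3, n4}

States satisfying s ∨ t: {n0, n1, n3}.
States satisfying EF (s ∨ t): {n0, n1, n2, n3, n4}.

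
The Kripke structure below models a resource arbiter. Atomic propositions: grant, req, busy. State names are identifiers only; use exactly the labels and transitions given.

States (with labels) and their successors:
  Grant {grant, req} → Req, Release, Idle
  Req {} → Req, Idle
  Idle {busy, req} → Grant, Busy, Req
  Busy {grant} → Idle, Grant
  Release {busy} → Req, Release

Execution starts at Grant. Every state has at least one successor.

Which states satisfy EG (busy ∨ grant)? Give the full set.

States satisfying busy ∨ grant: {Grant, Idle, Busy, Release}.
States satisfying EG (busy ∨ grant): {Grant, Idle, Busy, Release}.

{Grant, Idle, Busy, Release}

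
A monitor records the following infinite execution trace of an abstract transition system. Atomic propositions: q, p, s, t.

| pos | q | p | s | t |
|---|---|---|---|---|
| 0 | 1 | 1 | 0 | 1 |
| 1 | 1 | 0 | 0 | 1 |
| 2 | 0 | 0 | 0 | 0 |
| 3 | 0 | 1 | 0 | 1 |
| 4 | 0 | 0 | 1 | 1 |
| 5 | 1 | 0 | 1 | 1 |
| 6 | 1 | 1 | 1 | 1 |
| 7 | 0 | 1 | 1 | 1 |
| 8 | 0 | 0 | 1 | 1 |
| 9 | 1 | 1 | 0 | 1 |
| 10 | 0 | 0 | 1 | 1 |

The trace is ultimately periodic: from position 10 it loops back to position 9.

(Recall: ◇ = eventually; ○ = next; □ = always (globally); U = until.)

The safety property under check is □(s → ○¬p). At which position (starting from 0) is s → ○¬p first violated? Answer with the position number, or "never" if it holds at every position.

5

Check s → ○¬p at each position in order: 0 ✓, 1 ✓, 2 ✓, 3 ✓, 4 ✓.
At position 5 the labels are {q, s, t} and the next position 6 has {p, q, s, t}, so s → ○¬p is false there. This is the first violation.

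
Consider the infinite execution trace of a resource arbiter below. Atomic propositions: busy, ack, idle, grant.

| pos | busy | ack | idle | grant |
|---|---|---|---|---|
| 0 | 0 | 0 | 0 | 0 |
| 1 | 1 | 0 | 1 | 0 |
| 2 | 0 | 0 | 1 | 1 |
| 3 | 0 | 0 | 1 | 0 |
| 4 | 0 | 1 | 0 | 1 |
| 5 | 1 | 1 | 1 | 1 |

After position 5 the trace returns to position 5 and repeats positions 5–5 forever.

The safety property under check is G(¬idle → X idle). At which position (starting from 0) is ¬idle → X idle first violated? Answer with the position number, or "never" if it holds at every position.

never

¬idle → X idle holds at every position 0..5, and those are all the positions the trace ever visits, so the invariant G(¬idle → X idle) is never violated.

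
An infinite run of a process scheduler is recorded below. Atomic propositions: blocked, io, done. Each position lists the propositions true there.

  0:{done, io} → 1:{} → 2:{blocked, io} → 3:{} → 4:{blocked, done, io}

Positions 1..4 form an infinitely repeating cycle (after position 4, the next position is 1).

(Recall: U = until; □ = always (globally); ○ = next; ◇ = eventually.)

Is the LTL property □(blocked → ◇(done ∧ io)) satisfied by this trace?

Satisfied

blocked → ◇(done ∧ io) holds at every position 0..4, and those are all positions ever visited, so □(blocked → ◇(done ∧ io)) holds.
Positions where blocked holds: 2, 4.
Check ◇(done ∧ io) at each: 2→ok, 4→ok.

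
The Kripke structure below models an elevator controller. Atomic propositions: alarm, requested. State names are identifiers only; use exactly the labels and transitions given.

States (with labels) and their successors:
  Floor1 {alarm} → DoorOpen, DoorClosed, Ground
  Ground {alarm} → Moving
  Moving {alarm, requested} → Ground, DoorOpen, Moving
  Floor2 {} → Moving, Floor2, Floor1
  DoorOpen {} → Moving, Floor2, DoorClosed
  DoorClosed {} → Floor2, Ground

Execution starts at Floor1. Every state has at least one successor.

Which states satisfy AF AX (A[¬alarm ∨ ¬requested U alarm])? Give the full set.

{Ground}

States satisfying AX (A[¬alarm ∨ ¬requested U alarm]): {Ground}.
States satisfying AF AX (A[¬alarm ∨ ¬requested U alarm]): {Ground}.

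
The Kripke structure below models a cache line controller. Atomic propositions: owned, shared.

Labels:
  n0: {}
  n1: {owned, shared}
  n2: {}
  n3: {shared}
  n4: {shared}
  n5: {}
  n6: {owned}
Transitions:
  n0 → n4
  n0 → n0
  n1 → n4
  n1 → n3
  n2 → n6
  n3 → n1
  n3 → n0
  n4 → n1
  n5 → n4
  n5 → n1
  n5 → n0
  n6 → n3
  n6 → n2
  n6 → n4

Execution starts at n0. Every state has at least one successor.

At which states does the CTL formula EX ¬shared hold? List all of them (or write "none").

States satisfying ¬shared: {n0, n2, n5, n6}.
States satisfying EX ¬shared: {n0, n2, n3, n5, n6}.

{n0, n2, n3, n5, n6}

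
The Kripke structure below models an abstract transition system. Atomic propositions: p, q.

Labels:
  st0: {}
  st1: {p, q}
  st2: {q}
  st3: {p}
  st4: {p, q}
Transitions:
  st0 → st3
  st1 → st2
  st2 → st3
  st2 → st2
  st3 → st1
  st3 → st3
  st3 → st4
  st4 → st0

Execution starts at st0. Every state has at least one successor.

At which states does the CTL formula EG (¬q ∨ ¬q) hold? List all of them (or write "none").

States satisfying ¬q ∨ ¬q: {st0, st3}.
States satisfying EG (¬q ∨ ¬q): {st0, st3}.

{st0, st3}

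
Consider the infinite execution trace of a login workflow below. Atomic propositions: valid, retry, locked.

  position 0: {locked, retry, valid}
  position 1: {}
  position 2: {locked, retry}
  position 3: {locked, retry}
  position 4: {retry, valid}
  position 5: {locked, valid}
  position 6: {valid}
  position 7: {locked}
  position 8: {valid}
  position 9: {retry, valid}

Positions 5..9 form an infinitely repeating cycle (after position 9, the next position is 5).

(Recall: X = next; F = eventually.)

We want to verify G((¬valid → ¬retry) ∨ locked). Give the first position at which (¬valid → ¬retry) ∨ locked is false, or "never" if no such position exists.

never

(¬valid → ¬retry) ∨ locked holds at every position 0..9, and those are all the positions the trace ever visits, so the invariant G((¬valid → ¬retry) ∨ locked) is never violated.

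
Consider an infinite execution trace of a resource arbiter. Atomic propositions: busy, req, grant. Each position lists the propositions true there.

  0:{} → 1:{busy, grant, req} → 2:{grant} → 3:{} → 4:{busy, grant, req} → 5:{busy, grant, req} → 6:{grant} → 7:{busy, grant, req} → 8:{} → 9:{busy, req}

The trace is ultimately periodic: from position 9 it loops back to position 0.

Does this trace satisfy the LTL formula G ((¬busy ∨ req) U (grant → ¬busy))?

Holds

(¬busy ∨ req) U (grant → ¬busy) holds at every position 0..9, and those are all positions ever visited, so G ((¬busy ∨ req) U (grant → ¬busy)) holds.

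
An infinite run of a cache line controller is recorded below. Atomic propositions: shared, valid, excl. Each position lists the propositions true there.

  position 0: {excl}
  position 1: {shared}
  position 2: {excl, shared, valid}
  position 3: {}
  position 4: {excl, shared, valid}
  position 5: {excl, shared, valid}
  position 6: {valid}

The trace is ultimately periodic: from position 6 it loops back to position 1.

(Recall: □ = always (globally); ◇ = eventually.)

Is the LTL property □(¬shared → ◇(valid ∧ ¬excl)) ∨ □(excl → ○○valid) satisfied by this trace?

Satisfied

¬shared → ◇(valid ∧ ¬excl) holds at every position 0..6, and those are all positions ever visited, so □(¬shared → ◇(valid ∧ ¬excl)) holds.
Positions where ¬shared holds: 0, 3, 6.
Check ◇(valid ∧ ¬excl) at each: 0→ok, 3→ok, 6→ok.
excl → ○○valid must hold at every position from 0 onward. It fails at position 5, so □(excl → ○○valid) is false.
Positions where excl holds: 0, 2, 4, 5.
Check ○○valid at each: 0→ok, 2→ok, 4→ok, 5→fails.
At position 0: □(¬shared → ◇(valid ∧ ¬excl)) is true; □(excl → ○○valid) is false; so □(¬shared → ◇(valid ∧ ¬excl)) ∨ □(excl → ○○valid) is true.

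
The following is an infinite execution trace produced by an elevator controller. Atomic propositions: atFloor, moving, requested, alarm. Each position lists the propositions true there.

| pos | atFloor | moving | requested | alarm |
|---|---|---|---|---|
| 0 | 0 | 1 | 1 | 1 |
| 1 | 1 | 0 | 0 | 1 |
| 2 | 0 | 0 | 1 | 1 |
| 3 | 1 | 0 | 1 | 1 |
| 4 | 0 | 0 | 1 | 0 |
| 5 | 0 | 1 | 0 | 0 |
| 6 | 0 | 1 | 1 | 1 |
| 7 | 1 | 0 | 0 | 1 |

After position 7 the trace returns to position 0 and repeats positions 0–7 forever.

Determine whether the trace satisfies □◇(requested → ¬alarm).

Yes

◇(requested → ¬alarm) holds at every position 0..7, and those are all positions ever visited, so □◇(requested → ¬alarm) holds.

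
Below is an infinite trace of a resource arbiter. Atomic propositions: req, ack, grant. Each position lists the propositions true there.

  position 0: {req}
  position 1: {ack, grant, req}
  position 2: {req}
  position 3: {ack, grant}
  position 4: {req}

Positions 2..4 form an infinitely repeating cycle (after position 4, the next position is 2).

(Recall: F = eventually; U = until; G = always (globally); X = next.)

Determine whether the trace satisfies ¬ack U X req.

Walking from position 0: X req first holds at position 0, and ¬ack holds at every earlier position along the way, so ¬ack U X req holds.

Satisfied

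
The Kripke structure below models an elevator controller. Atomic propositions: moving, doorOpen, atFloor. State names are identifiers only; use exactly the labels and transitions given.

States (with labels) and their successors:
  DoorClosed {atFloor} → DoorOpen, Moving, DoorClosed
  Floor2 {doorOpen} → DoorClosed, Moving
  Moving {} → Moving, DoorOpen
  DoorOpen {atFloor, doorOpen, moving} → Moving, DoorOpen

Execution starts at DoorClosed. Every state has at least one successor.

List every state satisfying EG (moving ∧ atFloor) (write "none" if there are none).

States satisfying moving ∧ atFloor: {DoorOpen}.
States satisfying EG (moving ∧ atFloor): {DoorOpen}.

{DoorOpen}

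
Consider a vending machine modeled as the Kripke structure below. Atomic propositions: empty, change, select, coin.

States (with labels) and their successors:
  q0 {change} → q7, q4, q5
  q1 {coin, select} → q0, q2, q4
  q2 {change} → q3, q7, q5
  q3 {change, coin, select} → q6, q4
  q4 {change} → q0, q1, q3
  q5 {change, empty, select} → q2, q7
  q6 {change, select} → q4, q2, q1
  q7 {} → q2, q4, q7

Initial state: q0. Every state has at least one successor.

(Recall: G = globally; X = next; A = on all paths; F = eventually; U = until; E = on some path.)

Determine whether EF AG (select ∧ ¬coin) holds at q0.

States satisfying AG (select ∧ ¬coin): ∅.
States satisfying EF AG (select ∧ ¬coin): ∅.
No suitable path/successor from q0 witnesses the formula.
q0 ∉ Sat(EF AG (select ∧ ¬coin)).

Violated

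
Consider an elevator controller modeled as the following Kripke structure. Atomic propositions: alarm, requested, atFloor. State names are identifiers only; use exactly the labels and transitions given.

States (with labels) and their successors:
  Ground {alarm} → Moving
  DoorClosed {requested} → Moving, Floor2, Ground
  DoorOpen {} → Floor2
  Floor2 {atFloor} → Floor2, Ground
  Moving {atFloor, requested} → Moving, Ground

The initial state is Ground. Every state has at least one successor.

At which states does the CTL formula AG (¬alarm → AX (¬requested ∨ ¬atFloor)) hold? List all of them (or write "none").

none

States satisfying ¬alarm → AX (¬requested ∨ ¬atFloor): {Ground, DoorOpen, Floor2}.
States satisfying AG (¬alarm → AX (¬requested ∨ ¬atFloor)): ∅.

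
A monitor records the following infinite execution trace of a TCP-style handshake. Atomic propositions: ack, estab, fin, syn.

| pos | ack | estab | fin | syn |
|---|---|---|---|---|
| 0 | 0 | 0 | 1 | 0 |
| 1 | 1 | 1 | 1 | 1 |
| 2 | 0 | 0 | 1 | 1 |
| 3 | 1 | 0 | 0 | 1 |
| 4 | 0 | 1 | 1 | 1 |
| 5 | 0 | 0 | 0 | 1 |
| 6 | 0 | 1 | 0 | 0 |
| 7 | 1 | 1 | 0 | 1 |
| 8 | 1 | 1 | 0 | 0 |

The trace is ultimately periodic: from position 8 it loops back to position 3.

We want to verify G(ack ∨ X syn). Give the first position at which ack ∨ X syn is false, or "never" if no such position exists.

5

Check ack ∨ X syn at each position in order: 0 ✓, 1 ✓, 2 ✓, 3 ✓, 4 ✓.
At position 5 the labels are {syn} and the next position 6 has {estab}, so ack ∨ X syn is false there. This is the first violation.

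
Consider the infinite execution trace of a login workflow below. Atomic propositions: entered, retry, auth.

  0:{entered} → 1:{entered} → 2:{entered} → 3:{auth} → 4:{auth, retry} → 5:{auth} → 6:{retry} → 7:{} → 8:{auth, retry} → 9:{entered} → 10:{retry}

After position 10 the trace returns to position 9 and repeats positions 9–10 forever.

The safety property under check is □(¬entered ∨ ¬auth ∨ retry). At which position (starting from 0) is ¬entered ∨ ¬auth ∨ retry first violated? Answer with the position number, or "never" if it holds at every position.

¬entered ∨ ¬auth ∨ retry holds at every position 0..10, and those are all the positions the trace ever visits, so the invariant □(¬entered ∨ ¬auth ∨ retry) is never violated.

never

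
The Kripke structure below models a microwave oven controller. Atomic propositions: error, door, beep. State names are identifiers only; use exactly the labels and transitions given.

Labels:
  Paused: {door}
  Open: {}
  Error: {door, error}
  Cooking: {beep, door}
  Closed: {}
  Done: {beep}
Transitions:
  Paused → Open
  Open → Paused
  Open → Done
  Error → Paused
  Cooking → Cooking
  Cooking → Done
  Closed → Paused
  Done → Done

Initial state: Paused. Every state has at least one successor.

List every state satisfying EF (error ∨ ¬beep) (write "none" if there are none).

{Paused, Open, Error, Closed}

States satisfying error ∨ ¬beep: {Paused, Open, Error, Closed}.
States satisfying EF (error ∨ ¬beep): {Paused, Open, Error, Closed}.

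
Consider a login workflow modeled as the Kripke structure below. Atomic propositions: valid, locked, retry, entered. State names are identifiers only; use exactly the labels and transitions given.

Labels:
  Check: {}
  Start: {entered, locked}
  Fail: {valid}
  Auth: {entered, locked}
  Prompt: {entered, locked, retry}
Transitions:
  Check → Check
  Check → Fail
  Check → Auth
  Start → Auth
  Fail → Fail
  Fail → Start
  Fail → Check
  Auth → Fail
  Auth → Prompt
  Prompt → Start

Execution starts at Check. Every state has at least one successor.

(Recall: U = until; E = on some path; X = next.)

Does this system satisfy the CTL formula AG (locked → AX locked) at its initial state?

No

States satisfying locked → AX locked: {Check, Start, Fail, Prompt}.
States satisfying AG (locked → AX locked): ∅.
Auth is reachable from Check and violates locked → AX locked, so AG fails at Check.
Check ∉ Sat(AG (locked → AX locked)).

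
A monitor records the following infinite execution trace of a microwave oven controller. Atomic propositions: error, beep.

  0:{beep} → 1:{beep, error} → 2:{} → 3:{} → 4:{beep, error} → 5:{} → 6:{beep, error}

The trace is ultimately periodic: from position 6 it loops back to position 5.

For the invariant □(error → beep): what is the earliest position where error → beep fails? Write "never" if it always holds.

never

error → beep holds at every position 0..6, and those are all the positions the trace ever visits, so the invariant □(error → beep) is never violated.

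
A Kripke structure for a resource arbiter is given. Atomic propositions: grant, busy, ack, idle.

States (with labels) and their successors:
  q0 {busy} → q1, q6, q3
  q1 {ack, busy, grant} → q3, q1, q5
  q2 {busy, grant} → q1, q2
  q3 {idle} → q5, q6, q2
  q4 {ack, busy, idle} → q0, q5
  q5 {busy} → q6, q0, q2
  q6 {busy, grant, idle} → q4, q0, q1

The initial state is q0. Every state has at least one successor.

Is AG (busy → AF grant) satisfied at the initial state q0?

Does not hold

States satisfying busy → AF grant: {q1, q2, q3, q6}.
States satisfying AG (busy → AF grant): ∅.
q0 is reachable from q0 and violates busy → AF grant, so AG fails at q0.
q0 ∉ Sat(AG (busy → AF grant)).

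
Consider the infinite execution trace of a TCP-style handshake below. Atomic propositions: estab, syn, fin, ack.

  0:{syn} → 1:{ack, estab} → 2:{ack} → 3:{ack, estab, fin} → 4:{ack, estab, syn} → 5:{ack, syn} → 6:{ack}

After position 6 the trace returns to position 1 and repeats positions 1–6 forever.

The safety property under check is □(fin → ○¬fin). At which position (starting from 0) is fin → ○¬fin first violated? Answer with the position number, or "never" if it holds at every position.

fin → ○¬fin holds at every position 0..6, and those are all the positions the trace ever visits, so the invariant □(fin → ○¬fin) is never violated.

never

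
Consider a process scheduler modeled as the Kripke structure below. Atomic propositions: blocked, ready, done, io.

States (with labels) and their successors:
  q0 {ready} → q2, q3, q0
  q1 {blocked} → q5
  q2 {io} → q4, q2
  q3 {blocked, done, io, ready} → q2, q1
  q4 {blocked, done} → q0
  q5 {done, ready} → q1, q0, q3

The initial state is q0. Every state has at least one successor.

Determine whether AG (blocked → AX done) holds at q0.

States satisfying blocked → AX done: {q0, q1, q2, q5}.
States satisfying AG (blocked → AX done): ∅.
q3 is reachable from q0 and violates blocked → AX done, so AG fails at q0.
q0 ∉ Sat(AG (blocked → AX done)).

Violated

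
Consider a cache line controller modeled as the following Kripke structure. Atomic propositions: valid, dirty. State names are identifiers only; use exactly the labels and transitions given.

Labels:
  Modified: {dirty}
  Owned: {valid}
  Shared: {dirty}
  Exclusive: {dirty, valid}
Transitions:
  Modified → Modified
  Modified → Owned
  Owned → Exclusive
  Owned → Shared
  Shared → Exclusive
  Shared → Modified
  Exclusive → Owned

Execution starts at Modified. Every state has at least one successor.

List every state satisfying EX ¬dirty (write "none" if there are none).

{Modified, Exclusive}

States satisfying ¬dirty: {Owned}.
States satisfying EX ¬dirty: {Modified, Exclusive}.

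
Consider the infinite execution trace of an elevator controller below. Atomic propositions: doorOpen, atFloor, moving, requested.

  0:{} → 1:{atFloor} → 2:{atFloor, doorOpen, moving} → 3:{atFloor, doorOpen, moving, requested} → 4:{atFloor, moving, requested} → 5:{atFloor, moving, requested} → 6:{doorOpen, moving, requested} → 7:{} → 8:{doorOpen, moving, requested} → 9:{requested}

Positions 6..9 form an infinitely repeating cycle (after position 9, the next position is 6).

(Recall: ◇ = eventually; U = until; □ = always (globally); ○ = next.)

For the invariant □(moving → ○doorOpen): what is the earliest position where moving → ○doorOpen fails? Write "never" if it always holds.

3

Check moving → ○doorOpen at each position in order: 0 ✓, 1 ✓, 2 ✓.
At position 3 the labels are {atFloor, doorOpen, moving, requested} and the next position 4 has {atFloor, moving, requested}, so moving → ○doorOpen is false there. This is the first violation.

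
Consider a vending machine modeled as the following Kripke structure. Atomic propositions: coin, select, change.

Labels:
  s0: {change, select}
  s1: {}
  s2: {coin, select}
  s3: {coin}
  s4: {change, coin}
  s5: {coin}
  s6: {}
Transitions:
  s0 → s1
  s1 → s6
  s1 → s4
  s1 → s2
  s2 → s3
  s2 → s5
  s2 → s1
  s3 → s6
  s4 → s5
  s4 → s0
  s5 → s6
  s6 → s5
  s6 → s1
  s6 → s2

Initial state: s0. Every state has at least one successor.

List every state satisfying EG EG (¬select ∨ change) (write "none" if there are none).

States satisfying EG (¬select ∨ change): {s0, s1, s3, s4, s5, s6}.
States satisfying EG EG (¬select ∨ change): {s0, s1, s3, s4, s5, s6}.

{s0, s1, s3, s4, s5, s6}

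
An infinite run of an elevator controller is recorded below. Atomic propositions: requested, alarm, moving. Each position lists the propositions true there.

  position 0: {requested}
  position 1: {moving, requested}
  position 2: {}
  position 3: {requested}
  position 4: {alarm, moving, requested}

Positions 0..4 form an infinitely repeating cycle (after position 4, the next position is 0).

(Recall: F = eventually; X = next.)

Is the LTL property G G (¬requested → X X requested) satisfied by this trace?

G (¬requested → X X requested) holds at every position 0..4, and those are all positions ever visited, so G G (¬requested → X X requested) holds.

Holds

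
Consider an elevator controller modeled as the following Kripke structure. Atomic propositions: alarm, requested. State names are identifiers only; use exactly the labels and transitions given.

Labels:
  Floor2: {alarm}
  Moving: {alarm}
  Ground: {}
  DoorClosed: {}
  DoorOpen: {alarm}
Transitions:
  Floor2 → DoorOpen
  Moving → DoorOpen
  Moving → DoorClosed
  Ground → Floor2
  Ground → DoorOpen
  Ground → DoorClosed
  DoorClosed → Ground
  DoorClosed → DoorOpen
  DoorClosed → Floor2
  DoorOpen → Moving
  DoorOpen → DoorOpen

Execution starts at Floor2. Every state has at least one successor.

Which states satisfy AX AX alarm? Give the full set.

States satisfying AX alarm: {Floor2, DoorOpen}.
States satisfying AX AX alarm: {Floor2}.

{Floor2}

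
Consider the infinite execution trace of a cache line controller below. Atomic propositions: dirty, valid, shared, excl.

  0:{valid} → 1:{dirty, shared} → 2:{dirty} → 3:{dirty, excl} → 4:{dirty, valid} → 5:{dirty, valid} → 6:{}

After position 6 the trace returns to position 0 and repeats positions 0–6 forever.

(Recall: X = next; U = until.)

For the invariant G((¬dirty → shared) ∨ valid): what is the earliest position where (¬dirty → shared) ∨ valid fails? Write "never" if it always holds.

6

Check (¬dirty → shared) ∨ valid at each position in order: 0 ✓, 1 ✓, 2 ✓, 3 ✓, 4 ✓, 5 ✓.
At position 6 the labels are {}, so (¬dirty → shared) ∨ valid is false there. This is the first violation.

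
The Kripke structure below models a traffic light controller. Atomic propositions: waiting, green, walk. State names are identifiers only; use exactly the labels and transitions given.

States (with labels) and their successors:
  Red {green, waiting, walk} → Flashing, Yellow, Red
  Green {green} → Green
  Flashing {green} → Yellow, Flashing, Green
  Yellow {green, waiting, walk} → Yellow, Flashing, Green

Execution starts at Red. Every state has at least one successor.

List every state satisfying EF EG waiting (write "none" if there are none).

{Red, Flashing, Yellow}

States satisfying EG waiting: {Red, Yellow}.
States satisfying EF EG waiting: {Red, Flashing, Yellow}.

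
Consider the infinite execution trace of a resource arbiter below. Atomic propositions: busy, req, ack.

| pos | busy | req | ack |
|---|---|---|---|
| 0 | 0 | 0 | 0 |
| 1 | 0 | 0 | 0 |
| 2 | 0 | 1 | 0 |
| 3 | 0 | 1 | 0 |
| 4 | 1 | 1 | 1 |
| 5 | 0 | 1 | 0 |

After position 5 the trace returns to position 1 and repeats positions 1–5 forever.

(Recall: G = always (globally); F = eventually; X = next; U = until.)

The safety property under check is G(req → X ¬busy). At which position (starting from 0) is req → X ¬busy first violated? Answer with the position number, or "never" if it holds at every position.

3

Check req → X ¬busy at each position in order: 0 ✓, 1 ✓, 2 ✓.
At position 3 the labels are {req} and the next position 4 has {ack, busy, req}, so req → X ¬busy is false there. This is the first violation.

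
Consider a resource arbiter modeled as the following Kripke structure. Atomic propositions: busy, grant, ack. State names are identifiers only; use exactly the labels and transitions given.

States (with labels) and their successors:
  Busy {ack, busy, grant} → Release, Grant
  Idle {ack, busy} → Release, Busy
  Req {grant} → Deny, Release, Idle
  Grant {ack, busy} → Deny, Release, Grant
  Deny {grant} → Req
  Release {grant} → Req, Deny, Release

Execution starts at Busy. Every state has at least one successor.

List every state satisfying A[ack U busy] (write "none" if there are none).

{Busy, Idle, Grant}

States satisfying ack: {Busy, Idle, Grant}.
States satisfying busy: {Busy, Idle, Grant}.
States satisfying A[ack U busy]: {Busy, Idle, Grant}.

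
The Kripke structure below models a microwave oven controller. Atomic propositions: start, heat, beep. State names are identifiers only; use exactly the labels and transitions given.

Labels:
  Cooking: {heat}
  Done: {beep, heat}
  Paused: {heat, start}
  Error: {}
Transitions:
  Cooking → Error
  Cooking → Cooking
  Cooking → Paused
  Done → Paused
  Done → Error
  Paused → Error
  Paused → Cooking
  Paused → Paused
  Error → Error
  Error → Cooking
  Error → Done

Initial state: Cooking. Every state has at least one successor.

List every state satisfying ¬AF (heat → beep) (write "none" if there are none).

{Cooking, Paused}

States satisfying heat → beep: {Done, Error}.
States satisfying AF (heat → beep): {Done, Error}.
States satisfying ¬AF (heat → beep): {Cooking, Paused}.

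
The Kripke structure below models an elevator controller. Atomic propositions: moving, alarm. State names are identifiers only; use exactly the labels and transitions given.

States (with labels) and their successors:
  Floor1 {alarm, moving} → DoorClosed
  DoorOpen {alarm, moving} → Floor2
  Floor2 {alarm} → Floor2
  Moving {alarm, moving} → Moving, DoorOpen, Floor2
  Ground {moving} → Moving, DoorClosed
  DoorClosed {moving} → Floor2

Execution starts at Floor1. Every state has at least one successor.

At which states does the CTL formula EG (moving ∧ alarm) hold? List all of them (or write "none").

{Moving}

States satisfying moving ∧ alarm: {Floor1, DoorOpen, Moving}.
States satisfying EG (moving ∧ alarm): {Moving}.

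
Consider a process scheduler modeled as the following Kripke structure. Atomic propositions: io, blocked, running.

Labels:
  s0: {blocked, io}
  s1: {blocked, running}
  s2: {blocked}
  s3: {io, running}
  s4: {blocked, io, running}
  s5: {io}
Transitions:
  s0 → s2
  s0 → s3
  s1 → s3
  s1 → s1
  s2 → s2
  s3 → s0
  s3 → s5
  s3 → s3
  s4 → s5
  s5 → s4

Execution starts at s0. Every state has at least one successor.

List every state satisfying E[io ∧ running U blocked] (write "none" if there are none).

States satisfying io ∧ running: {s3, s4}.
States satisfying blocked: {s0, s1, s2, s4}.
States satisfying E[io ∧ running U blocked]: {s0, s1, s2, s3, s4}.

{s0, s1, s2, s3, s4}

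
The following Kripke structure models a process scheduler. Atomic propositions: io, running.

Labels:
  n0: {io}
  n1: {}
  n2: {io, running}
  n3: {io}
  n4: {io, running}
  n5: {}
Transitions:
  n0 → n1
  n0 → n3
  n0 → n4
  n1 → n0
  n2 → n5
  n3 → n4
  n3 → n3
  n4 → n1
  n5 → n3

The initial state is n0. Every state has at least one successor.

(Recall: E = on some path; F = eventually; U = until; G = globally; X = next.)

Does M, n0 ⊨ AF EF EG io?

Yes

States satisfying EF EG io: {n0, n1, n2, n3, n4, n5}.
States satisfying AF EF EG io: {n0, n1, n2, n3, n4, n5}.
n0 ∈ Sat(AF EF EG io).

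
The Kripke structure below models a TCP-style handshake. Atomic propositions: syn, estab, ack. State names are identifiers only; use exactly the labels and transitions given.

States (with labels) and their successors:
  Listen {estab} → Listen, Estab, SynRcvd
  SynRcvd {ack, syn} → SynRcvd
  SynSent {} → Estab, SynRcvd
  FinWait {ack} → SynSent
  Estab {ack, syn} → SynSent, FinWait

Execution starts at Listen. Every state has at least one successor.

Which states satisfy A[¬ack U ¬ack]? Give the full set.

States satisfying ¬ack: {Listen, SynSent}.
States satisfying A[¬ack U ¬ack]: {Listen, SynSent}.

{Listen, SynSent}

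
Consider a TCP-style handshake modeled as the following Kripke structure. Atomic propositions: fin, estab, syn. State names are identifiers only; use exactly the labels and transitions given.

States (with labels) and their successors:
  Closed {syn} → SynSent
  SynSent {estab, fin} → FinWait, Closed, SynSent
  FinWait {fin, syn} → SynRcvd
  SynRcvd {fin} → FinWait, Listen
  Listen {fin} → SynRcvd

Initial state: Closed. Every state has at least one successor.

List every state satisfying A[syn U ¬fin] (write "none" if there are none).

States satisfying syn: {Closed, FinWait}.
States satisfying ¬fin: {Closed}.
States satisfying A[syn U ¬fin]: {Closed}.

{Closed}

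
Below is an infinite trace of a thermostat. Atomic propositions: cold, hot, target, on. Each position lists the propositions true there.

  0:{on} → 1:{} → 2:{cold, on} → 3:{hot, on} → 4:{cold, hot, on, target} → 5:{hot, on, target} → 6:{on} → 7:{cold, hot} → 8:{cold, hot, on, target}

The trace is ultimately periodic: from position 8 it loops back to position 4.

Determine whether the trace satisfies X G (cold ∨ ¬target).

No

The position after 0 is 1; G (cold ∨ ¬target) is false there.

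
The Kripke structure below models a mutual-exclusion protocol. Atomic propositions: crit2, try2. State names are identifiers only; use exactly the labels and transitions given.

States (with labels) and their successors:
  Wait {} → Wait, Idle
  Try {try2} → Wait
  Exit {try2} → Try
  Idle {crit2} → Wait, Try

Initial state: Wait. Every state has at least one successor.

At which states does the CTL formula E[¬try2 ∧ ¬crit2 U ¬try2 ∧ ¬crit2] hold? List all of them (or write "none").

States satisfying ¬try2 ∧ ¬crit2: {Wait}.
States satisfying E[¬try2 ∧ ¬crit2 U ¬try2 ∧ ¬crit2]: {Wait}.

{Wait}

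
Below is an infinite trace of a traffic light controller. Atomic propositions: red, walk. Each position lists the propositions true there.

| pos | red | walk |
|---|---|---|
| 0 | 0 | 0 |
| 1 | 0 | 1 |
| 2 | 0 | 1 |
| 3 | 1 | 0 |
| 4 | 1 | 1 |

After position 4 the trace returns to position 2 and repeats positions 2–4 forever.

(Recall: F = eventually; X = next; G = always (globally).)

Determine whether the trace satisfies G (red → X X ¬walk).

Does not hold

red → X X ¬walk must hold at every position from 0 onward. It fails at position 3, so G (red → X X ¬walk) is false.
Positions where red holds: 3, 4.
Check X X ¬walk at each: 3→fails, 4→ok.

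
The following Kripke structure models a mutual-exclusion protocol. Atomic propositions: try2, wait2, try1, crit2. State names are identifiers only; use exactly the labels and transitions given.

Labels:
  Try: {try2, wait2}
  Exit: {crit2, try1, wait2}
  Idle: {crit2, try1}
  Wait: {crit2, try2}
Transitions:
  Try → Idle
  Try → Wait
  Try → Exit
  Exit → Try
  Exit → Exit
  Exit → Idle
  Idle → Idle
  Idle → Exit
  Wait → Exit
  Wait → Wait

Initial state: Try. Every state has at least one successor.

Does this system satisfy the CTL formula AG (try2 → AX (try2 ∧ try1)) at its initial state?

States satisfying try2 → AX (try2 ∧ try1): {Exit, Idle}.
States satisfying AG (try2 → AX (try2 ∧ try1)): ∅.
Try is reachable from Try and violates try2 → AX (try2 ∧ try1), so AG fails at Try.
Try ∉ Sat(AG (try2 → AX (try2 ∧ try1))).

Does not hold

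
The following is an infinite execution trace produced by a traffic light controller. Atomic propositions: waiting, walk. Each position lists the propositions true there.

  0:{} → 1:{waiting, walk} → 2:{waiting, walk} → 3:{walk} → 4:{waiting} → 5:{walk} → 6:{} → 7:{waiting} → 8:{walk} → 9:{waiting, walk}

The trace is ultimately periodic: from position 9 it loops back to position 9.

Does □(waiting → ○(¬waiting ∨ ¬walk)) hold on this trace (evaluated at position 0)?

waiting → ○(¬waiting ∨ ¬walk) must hold at every position from 0 onward. It fails at position 1, so □(waiting → ○(¬waiting ∨ ¬walk)) is false.
Positions where waiting holds: 1, 2, 4, 7, 9.
Check ○(¬waiting ∨ ¬walk) at each: 1→fails, 2→ok, 4→ok, 7→ok, 9→fails.

No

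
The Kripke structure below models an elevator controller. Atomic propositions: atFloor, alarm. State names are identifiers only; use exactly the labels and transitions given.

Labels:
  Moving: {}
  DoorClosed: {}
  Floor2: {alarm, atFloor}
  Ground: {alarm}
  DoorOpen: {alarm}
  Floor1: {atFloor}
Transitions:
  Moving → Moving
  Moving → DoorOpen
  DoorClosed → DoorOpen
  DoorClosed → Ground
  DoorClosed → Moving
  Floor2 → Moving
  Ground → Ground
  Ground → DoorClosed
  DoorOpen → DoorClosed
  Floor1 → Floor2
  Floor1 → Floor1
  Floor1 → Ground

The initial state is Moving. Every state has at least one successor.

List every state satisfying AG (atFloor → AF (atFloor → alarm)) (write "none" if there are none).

States satisfying atFloor → AF (atFloor → alarm): {Moving, DoorClosed, Floor2, Ground, DoorOpen}.
States satisfying AG (atFloor → AF (atFloor → alarm)): {Moving, DoorClosed, Floor2, Ground, DoorOpen}.

{Moving, DoorClosed, Floor2, Ground, DoorOpen}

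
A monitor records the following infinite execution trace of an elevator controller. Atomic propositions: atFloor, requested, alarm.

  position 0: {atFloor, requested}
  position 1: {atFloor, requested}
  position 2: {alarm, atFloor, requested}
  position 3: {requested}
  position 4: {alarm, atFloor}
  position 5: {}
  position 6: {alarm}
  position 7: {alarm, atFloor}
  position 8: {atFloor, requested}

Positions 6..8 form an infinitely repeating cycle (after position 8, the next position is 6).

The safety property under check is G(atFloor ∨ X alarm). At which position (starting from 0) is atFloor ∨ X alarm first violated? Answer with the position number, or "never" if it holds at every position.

never

atFloor ∨ X alarm holds at every position 0..8, and those are all the positions the trace ever visits, so the invariant G(atFloor ∨ X alarm) is never violated.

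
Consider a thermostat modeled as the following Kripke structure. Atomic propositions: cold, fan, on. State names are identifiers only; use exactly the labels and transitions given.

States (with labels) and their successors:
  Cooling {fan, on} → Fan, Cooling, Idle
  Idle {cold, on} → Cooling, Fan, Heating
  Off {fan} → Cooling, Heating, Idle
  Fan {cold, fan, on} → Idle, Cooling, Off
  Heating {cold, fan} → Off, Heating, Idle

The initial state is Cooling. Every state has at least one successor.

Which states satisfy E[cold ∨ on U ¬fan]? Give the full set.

States satisfying cold ∨ on: {Cooling, Idle, Fan, Heating}.
States satisfying ¬fan: {Idle}.
States satisfying E[cold ∨ on U ¬fan]: {Cooling, Idle, Fan, Heating}.

{Cooling, Idle, Fan, Heating}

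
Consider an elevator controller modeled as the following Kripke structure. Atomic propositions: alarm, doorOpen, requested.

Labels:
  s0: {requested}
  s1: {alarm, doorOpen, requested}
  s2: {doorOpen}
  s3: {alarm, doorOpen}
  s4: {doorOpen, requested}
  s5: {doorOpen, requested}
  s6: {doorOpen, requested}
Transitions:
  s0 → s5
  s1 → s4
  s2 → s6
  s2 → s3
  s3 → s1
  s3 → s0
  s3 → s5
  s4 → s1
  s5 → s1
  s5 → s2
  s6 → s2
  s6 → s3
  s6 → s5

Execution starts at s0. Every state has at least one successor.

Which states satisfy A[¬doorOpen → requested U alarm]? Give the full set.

{s1, s3, s4}

States satisfying ¬doorOpen → requested: {s0, s1, s2, s3, s4, s5, s6}.
States satisfying alarm: {s1, s3}.
States satisfying A[¬doorOpen → requested U alarm]: {s1, s3, s4}.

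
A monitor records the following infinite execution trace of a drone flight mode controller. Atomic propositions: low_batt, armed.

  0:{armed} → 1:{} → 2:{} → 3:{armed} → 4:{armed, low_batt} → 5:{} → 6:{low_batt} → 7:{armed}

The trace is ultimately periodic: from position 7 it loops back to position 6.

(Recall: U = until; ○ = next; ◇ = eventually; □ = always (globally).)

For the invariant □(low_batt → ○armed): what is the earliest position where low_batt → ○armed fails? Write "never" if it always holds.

4

Check low_batt → ○armed at each position in order: 0 ✓, 1 ✓, 2 ✓, 3 ✓.
At position 4 the labels are {armed, low_batt} and the next position 5 has {}, so low_batt → ○armed is false there. This is the first violation.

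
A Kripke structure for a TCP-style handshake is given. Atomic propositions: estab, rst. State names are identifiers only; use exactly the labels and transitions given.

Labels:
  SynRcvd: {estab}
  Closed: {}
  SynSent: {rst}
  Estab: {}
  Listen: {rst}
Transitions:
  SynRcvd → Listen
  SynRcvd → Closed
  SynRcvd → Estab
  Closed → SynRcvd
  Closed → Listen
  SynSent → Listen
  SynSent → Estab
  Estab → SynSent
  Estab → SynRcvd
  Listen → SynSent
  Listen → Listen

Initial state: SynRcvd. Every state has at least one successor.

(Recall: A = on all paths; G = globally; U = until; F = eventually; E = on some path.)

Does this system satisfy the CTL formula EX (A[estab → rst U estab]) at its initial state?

Violated

States satisfying A[estab → rst U estab]: {SynRcvd}.
States satisfying EX (A[estab → rst U estab]): {Closed, Estab}.
No suitable path/successor from SynRcvd witnesses the formula.
SynRcvd ∉ Sat(EX (A[estab → rst U estab])).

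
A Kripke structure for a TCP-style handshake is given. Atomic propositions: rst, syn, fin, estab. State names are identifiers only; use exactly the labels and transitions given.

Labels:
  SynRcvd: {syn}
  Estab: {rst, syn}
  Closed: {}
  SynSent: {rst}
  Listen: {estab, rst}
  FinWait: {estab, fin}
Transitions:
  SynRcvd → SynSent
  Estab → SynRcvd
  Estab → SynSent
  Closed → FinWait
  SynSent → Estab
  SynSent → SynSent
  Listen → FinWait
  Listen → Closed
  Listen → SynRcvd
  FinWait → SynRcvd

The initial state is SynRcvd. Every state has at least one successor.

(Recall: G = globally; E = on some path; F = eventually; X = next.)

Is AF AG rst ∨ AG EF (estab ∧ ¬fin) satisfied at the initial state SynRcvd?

States satisfying AG rst: ∅.
States satisfying AF AG rst: ∅.
States satisfying EF (estab ∧ ¬fin): {Listen}.
States satisfying AG EF (estab ∧ ¬fin): ∅.
States satisfying AF AG rst ∨ AG EF (estab ∧ ¬fin): ∅.
SynRcvd ∉ Sat(AF AG rst ∨ AG EF (estab ∧ ¬fin)).

Does not hold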